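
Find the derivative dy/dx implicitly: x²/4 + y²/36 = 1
Apply d/dx to both sides, remembering that y depends on x. Each occurrence of y therefore brings in a y' = dy/dx via the chain rule.

With F(x, y) equal to the left-hand side minus the right, differentiate F term by term:
  d/dx[x^2/4] = x/2
  d/dx[y^2/36] = y·y'/18
  d/dx[-1] = 0
Adding these up, d/dx[F] = 0 becomes
  (x/2) + (y/18)·y' = 0,
so isolating y',
  dy/dx = -(x/2)/(y/18) = -9x/y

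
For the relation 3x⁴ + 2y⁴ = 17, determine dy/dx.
Apply d/dx to both sides, remembering that y depends on x. Each occurrence of y therefore brings in a y' = dy/dx via the chain rule.

With F(x, y) equal to the left-hand side minus the right, differentiate F term by term:
  d/dx[3x^4] = 12x^3
  d/dx[2y^4] = 8y^3·y'
  d/dx[-17] = 0
Adding these up, d/dx[F] = 0 becomes
  (12x^3) + (8y^3)·y' = 0,
so isolating y',
  dy/dx = -(12x^3)/(8y^3) = -3x^3/(2y^3)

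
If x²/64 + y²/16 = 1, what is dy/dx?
Take d/dx of both sides. Since y is implicitly a function of x, the chain rule attaches a y' = dy/dx factor whenever we differentiate through y.

Set F(x, y) = (left side) − (right side), so the curve is F = 0. Differentiating each term of F:
  d/dx[x^2/64] = x/32
  d/dx[y^2/16] = y·y'/8
  d/dx[-1] = 0

Collecting, the y'-free part is the partial derivative in x and the y' coefficient is the partial derivative in y:
  ∂F/∂x = x/32
  ∂F/∂y = y/8

so d/dx[F(x, y(x))] = ∂F/∂x + (∂F/∂y)·y' = 0. Rearranging,
  dy/dx = -(∂F/∂x)/(∂F/∂y) = -(x/32)/(y/8) = -x/(4y)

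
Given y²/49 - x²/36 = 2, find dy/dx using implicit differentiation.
Take d/dx of both sides. Since y is implicitly a function of x, the chain rule attaches a y' = dy/dx factor whenever we differentiate through y.

Set F(x, y) = (left side) − (right side), so the curve is F = 0. Differentiating each term of F:
  d/dx[-x^2/36] = -x/18
  d/dx[y^2/49] = 2y·y'/49
  d/dx[-2] = 0

Collecting, the y'-free part is the partial derivative in x and the y' coefficient is the partial derivative in y:
  ∂F/∂x = -x/18
  ∂F/∂y = 2y/49

so d/dx[F(x, y(x))] = ∂F/∂x + (∂F/∂y)·y' = 0. Rearranging,
  dy/dx = -(∂F/∂x)/(∂F/∂y) = -(-x/18)/(2y/49) = 49x/(36y)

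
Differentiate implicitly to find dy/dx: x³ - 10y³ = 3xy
Take d/dx of both sides. Since y is implicitly a function of x, the chain rule attaches a y' = dy/dx factor whenever we differentiate through y.

Set F(x, y) = (left side) − (right side), so the curve is F = 0. Differentiating each term of F:
  d/dx[x^3] = 3x^2
  d/dx[-3xy] = -3x·y' - 3y
  d/dx[-10y^3] = -30y^2·y'

Collecting, the y'-free part is the partial derivative in x and the y' coefficient is the partial derivative in y:
  ∂F/∂x = 3x^2 - 3y
  ∂F/∂y = -3x - 30y^2

so d/dx[F(x, y(x))] = ∂F/∂x + (∂F/∂y)·y' = 0. Rearranging,
  dy/dx = -(∂F/∂x)/(∂F/∂y) = -(3x^2 - 3y)/(-3x - 30y^2) = (x^2 - y)/(x + 10y^2)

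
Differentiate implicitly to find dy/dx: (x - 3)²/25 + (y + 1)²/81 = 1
Take d/dx of both sides. Since y is implicitly a function of x, the chain rule attaches a y' = dy/dx factor whenever we differentiate through y.

Set F(x, y) = (left side) − (right side), so the curve is F = 0. Differentiating each term of F:
  d/dx[(x - 3)^2/25] = 2x/25 - 6/25
  d/dx[(y + 1)^2/81] = 2·y'(y + 1)/81
  d/dx[-1] = 0

Collecting, the y'-free part is the partial derivative in x and the y' coefficient is the partial derivative in y:
  ∂F/∂x = 2x/25 - 6/25
  ∂F/∂y = 2y/81 + 2/81

so d/dx[F(x, y(x))] = ∂F/∂x + (∂F/∂y)·y' = 0. Rearranging,
  dy/dx = -(∂F/∂x)/(∂F/∂y) = -(2x/25 - 6/25)/(2y/81 + 2/81)
        = -(2(x - 3)/25)/(2(y + 1)/81) = 81(3 - x)/(25(y + 1))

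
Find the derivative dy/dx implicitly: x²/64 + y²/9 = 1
Apply d/dx to both sides, remembering that y depends on x. Each occurrence of y therefore brings in a y' = dy/dx via the chain rule.

With F(x, y) equal to the left-hand side minus the right, differentiate F term by term:
  d/dx[x^2/64] = x/32
  d/dx[y^2/9] = 2y·y'/9
  d/dx[-1] = 0
Adding these up, d/dx[F] = 0 becomes
  (x/32) + (2y/9)·y' = 0,
so isolating y',
  dy/dx = -(x/32)/(2y/9) = -9x/(64y)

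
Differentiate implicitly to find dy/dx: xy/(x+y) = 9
Apply d/dx to both sides, remembering that y depends on x. Each occurrence of y therefore brings in a y' = dy/dx via the chain rule.

With F(x, y) equal to the left-hand side minus the right, differentiate F term by term:
  d/dx[xy/(x + y)] = xy(-y' - 1)/(x + y)^2 + x·y'/(x + y) + y/(x + y)
  d/dx[-9] = 0
Adding these up, d/dx[F] = 0 becomes
  (-xy/(x + y)^2 + y/(x + y)) + (-xy/(x + y)^2 + x/(x + y))·y' = 0,
so isolating y',
  dy/dx = -(-xy/(x + y)^2 + y/(x + y))/(-xy/(x + y)^2 + x/(x + y))
        = -(y^2/(x + y)^2)/(x^2/(x + y)^2) = -y^2/x^2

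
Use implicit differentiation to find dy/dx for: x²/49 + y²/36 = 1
Apply d/dx to both sides, remembering that y depends on x. Each occurrence of y therefore brings in a y' = dy/dx via the chain rule.

With F(x, y) equal to the left-hand side minus the right, differentiate F term by term:
  d/dx[x^2/49] = 2x/49
  d/dx[y^2/36] = y·y'/18
  d/dx[-1] = 0
Adding these up, d/dx[F] = 0 becomes
  (2x/49) + (y/18)·y' = 0,
so isolating y',
  dy/dx = -(2x/49)/(y/18) = -36x/(49y)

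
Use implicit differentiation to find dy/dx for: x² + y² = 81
Differentiate the relation implicitly: treat y = y(x) and apply the chain rule, so every y-derivative picks up a y' = dy/dx factor.

With everything moved to the left-hand side, differentiate term by term:
  d/dx[x^2] = 2x
  d/dx[y^2] = 2y·y'
  d/dx[-81] = 0

Separating the contributions that come from x directly and those that come through y:
  without y':      2x
  multiplying y':  2y

so (2x) + (2y)·y' = 0, and therefore
  dy/dx = -(2x)/(2y) = -x/y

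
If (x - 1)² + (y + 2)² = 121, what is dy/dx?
Differentiate the relation implicitly: treat y = y(x) and apply the chain rule, so every y-derivative picks up a y' = dy/dx factor.

With everything moved to the left-hand side, differentiate term by term:
  d/dx[(x - 1)^2] = 2x - 2
  d/dx[(y + 2)^2] = 2·y'(y + 2)
  d/dx[-121] = 0

Separating the contributions that come from x directly and those that come through y:
  without y':      2x - 2
  multiplying y':  2y + 4

so (2x - 2) + (2y + 4)·y' = 0, and therefore
  dy/dx = -(2x - 2)/(2y + 4) = (1 - x)/(y + 2)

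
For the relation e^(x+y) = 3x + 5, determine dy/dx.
Differentiate both sides with respect to x, treating y as y(x). By the chain rule, any term containing y contributes a factor of y' = dy/dx when we differentiate it.

Move every term to one side and write the relation as F(x, y) = 0. Term by term,
  d/dx[-3x] = -3
  d/dx[e^(x + y)] = (y' + 1)·e^(x + y)
  d/dx[-5] = 0

The pieces without y' make up ∂F/∂x and the coefficient of y' is ∂F/∂y:
  ∂F/∂x = e^(x + y) - 3,
  ∂F/∂y = e^(x + y).

Since d/dx[F] = ∂F/∂x + (∂F/∂y)·y' = 0, solve for y':
  (∂F/∂y)·y' = -∂F/∂x
  dy/dx = -(∂F/∂x)/(∂F/∂y) = -(e^(x + y) - 3)/(e^(x + y)) = 3e^(-x - y) - 1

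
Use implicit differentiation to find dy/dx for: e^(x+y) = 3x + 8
Differentiate both sides with respect to x, treating y as y(x). By the chain rule, any term containing y contributes a factor of y' = dy/dx when we differentiate it.

Move every term to one side and write the relation as F(x, y) = 0. Term by term,
  d/dx[-3x] = -3
  d/dx[e^(x + y)] = (y' + 1)·e^(x + y)
  d/dx[-8] = 0

The pieces without y' make up ∂F/∂x and the coefficient of y' is ∂F/∂y:
  ∂F/∂x = e^(x + y) - 3,
  ∂F/∂y = e^(x + y).

Since d/dx[F] = ∂F/∂x + (∂F/∂y)·y' = 0, solve for y':
  (∂F/∂y)·y' = -∂F/∂x
  dy/dx = -(∂F/∂x)/(∂F/∂y) = -(e^(x + y) - 3)/(e^(x + y)) = 3e^(-x - y) - 1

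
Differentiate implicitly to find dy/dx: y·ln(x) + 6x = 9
Differentiate the relation implicitly: treat y = y(x) and apply the chain rule, so every y-derivative picks up a y' = dy/dx factor.

With everything moved to the left-hand side, differentiate term by term:
  d/dx[6x] = 6
  d/dx[y·ln(x)] = y'·ln(x) + y/x
  d/dx[-9] = 0

Separating the contributions that come from x directly and those that come through y:
  without y':      6 + y/x
  multiplying y':  ln(x)

so (6 + y/x) + (ln(x))·y' = 0, and therefore
  dy/dx = -(6 + y/x)/(ln(x))
        = -((6x + y)/x)/(ln(x)) = (-6x - y)/(x·ln(x))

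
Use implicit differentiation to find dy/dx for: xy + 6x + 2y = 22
Apply d/dx to both sides, remembering that y depends on x. Each occurrence of y therefore brings in a y' = dy/dx via the chain rule.

With F(x, y) equal to the left-hand side minus the right, differentiate F term by term:
  d/dx[xy] = x·y' + y
  d/dx[6x] = 6
  d/dx[2y] = 2·y'
  d/dx[-22] = 0
Adding these up, d/dx[F] = 0 becomes
  (y + 6) + (x + 2)·y' = 0,
so isolating y',
  dy/dx = -(y + 6)/(x + 2) = (-y - 6)/(x + 2)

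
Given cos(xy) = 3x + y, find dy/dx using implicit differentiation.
Apply d/dx to both sides, remembering that y depends on x. Each occurrence of y therefore brings in a y' = dy/dx via the chain rule.

With F(x, y) equal to the left-hand side minus the right, differentiate F term by term:
  d/dx[-3x] = -3
  d/dx[-y] = -y'
  d/dx[cos(xy)] = -(x·y' + y)·sin(xy)
Adding these up, d/dx[F] = 0 becomes
  (-y·sin(xy) - 3) + (-x·sin(xy) - 1)·y' = 0,
so isolating y',
  dy/dx = -(-y·sin(xy) - 3)/(-x·sin(xy) - 1) = -(y·sin(xy) + 3)/(x·sin(xy) + 1)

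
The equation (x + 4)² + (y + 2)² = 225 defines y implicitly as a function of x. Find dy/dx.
Take d/dx of both sides. Since y is implicitly a function of x, the chain rule attaches a y' = dy/dx factor whenever we differentiate through y.

Set F(x, y) = (left side) − (right side), so the curve is F = 0. Differentiating each term of F:
  d/dx[(x + 4)^2] = 2x + 8
  d/dx[(y + 2)^2] = 2·y'(y + 2)
  d/dx[-225] = 0

Collecting, the y'-free part is the partial derivative in x and the y' coefficient is the partial derivative in y:
  ∂F/∂x = 2x + 8
  ∂F/∂y = 2y + 4

so d/dx[F(x, y(x))] = ∂F/∂x + (∂F/∂y)·y' = 0. Rearranging,
  dy/dx = -(∂F/∂x)/(∂F/∂y) = -(2x + 8)/(2y + 4) = (-x - 4)/(y + 2)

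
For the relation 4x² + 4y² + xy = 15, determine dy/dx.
Apply d/dx to both sides, remembering that y depends on x. Each occurrence of y therefore brings in a y' = dy/dx via the chain rule.

With F(x, y) equal to the left-hand side minus the right, differentiate F term by term:
  d/dx[4x^2] = 8x
  d/dx[xy] = x·y' + y
  d/dx[4y^2] = 8y·y'
  d/dx[-15] = 0
Adding these up, d/dx[F] = 0 becomes
  (8x + y) + (x + 8y)·y' = 0,
so isolating y',
  dy/dx = -(8x + y)/(x + 8y) = (-8x - y)/(x + 8y)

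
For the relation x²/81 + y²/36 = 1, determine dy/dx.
Differentiate the relation implicitly: treat y = y(x) and apply the chain rule, so every y-derivative picks up a y' = dy/dx factor.

With everything moved to the left-hand side, differentiate term by term:
  d/dx[x^2/81] = 2x/81
  d/dx[y^2/36] = y·y'/18
  d/dx[-1] = 0

Separating the contributions that come from x directly and those that come through y:
  without y':      2x/81
  multiplying y':  y/18

so (2x/81) + (y/18)·y' = 0, and therefore
  dy/dx = -(2x/81)/(y/18) = -4x/(9y)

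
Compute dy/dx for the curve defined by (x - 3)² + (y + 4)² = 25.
Differentiate the relation implicitly: treat y = y(x) and apply the chain rule, so every y-derivative picks up a y' = dy/dx factor.

With everything moved to the left-hand side, differentiate term by term:
  d/dx[(x - 3)^2] = 2x - 6
  d/dx[(y + 4)^2] = 2·y'(y + 4)
  d/dx[-25] = 0

Separating the contributions that come from x directly and those that come through y:
  without y':      2x - 6
  multiplying y':  2y + 8

so (2x - 6) + (2y + 8)·y' = 0, and therefore
  dy/dx = -(2x - 6)/(2y + 8) = (3 - x)/(y + 4)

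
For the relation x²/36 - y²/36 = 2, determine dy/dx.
Differentiate the relation implicitly: treat y = y(x) and apply the chain rule, so every y-derivative picks up a y' = dy/dx factor.

With everything moved to the left-hand side, differentiate term by term:
  d/dx[x^2/36] = x/18
  d/dx[-y^2/36] = -y·y'/18
  d/dx[-2] = 0

Separating the contributions that come from x directly and those that come through y:
  without y':      x/18
  multiplying y':  -y/18

so (x/18) + (-y/18)·y' = 0, and therefore
  dy/dx = -(x/18)/(-y/18) = x/y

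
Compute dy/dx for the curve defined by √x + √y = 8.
Differentiate the relation implicitly: treat y = y(x) and apply the chain rule, so every y-derivative picks up a y' = dy/dx factor.

With everything moved to the left-hand side, differentiate term by term:
  d/dx[√(x)] = 1/(2√(x))
  d/dx[√(y)] = y'/(2√(y))
  d/dx[-8] = 0

Separating the contributions that come from x directly and those that come through y:
  without y':      1/(2√(x))
  multiplying y':  1/(2√(y))

so (1/(2√(x))) + (1/(2√(y)))·y' = 0, and therefore
  dy/dx = -(1/(2√(x)))/(1/(2√(y))) = -√(y)/√(x)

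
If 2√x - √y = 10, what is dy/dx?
Take d/dx of both sides. Since y is implicitly a function of x, the chain rule attaches a y' = dy/dx factor whenever we differentiate through y.

Set F(x, y) = (left side) − (right side), so the curve is F = 0. Differentiating each term of F:
  d/dx[2√(x)] = 1/√(x)
  d/dx[-√(y)] = -y'/(2√(y))
  d/dx[-10] = 0

Collecting, the y'-free part is the partial derivative in x and the y' coefficient is the partial derivative in y:
  ∂F/∂x = 1/√(x)
  ∂F/∂y = -1/(2√(y))

so d/dx[F(x, y(x))] = ∂F/∂x + (∂F/∂y)·y' = 0. Rearranging,
  dy/dx = -(∂F/∂x)/(∂F/∂y) = -(1/√(x))/(-1/(2√(y))) = 2√(y)/√(x)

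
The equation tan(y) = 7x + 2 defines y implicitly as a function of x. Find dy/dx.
Differentiate the relation implicitly: treat y = y(x) and apply the chain rule, so every y-derivative picks up a y' = dy/dx factor.

With everything moved to the left-hand side, differentiate term by term:
  d/dx[-7x] = -7
  d/dx[tan(y)] = y'(tan(y)^2 + 1)
  d/dx[-2] = 0

Separating the contributions that come from x directly and those that come through y:
  without y':      -7
  multiplying y':  tan(y)^2 + 1

so (-7) + (tan(y)^2 + 1)·y' = 0, and therefore
  dy/dx = -(-7)/(tan(y)^2 + 1) = 7cos(y)^2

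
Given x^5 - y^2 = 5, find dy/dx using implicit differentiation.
Differentiate the relation implicitly: treat y = y(x) and apply the chain rule, so every y-derivative picks up a y' = dy/dx factor.

With everything moved to the left-hand side, differentiate term by term:
  d/dx[x^5] = 5x^4
  d/dx[-y^2] = -2y·y'
  d/dx[-5] = 0

Separating the contributions that come from x directly and those that come through y:
  without y':      5x^4
  multiplying y':  -2y

so (5x^4) + (-2y)·y' = 0, and therefore
  dy/dx = -(5x^4)/(-2y) = 5x^4/(2y)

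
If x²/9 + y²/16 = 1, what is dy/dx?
Take d/dx of both sides. Since y is implicitly a function of x, the chain rule attaches a y' = dy/dx factor whenever we differentiate through y.

Set F(x, y) = (left side) − (right side), so the curve is F = 0. Differentiating each term of F:
  d/dx[x^2/9] = 2x/9
  d/dx[y^2/16] = y·y'/8
  d/dx[-1] = 0

Collecting, the y'-free part is the partial derivative in x and the y' coefficient is the partial derivative in y:
  ∂F/∂x = 2x/9
  ∂F/∂y = y/8

so d/dx[F(x, y(x))] = ∂F/∂x + (∂F/∂y)·y' = 0. Rearranging,
  dy/dx = -(∂F/∂x)/(∂F/∂y) = -(2x/9)/(y/8) = -16x/(9y)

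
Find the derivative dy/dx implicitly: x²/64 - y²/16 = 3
Differentiate both sides with respect to x, treating y as y(x). By the chain rule, any term containing y contributes a factor of y' = dy/dx when we differentiate it.

Move every term to one side and write the relation as F(x, y) = 0. Term by term,
  d/dx[x^2/64] = x/32
  d/dx[-y^2/16] = -y·y'/8
  d/dx[-3] = 0

The pieces without y' make up ∂F/∂x and the coefficient of y' is ∂F/∂y:
  ∂F/∂x = x/32,
  ∂F/∂y = -y/8.

Since d/dx[F] = ∂F/∂x + (∂F/∂y)·y' = 0, solve for y':
  (∂F/∂y)·y' = -∂F/∂x
  dy/dx = -(∂F/∂x)/(∂F/∂y) = -(x/32)/(-y/8) = x/(4y)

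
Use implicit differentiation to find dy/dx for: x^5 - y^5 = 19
Differentiate both sides with respect to x, treating y as y(x). By the chain rule, any term containing y contributes a factor of y' = dy/dx when we differentiate it.

Move every term to one side and write the relation as F(x, y) = 0. Term by term,
  d/dx[x^5] = 5x^4
  d/dx[-y^5] = -5y^4·y'
  d/dx[-19] = 0

The pieces without y' make up ∂F/∂x and the coefficient of y' is ∂F/∂y:
  ∂F/∂x = 5x^4,
  ∂F/∂y = -5y^4.

Since d/dx[F] = ∂F/∂x + (∂F/∂y)·y' = 0, solve for y':
  (∂F/∂y)·y' = -∂F/∂x
  dy/dx = -(∂F/∂x)/(∂F/∂y) = -(5x^4)/(-5y^4) = x^4/y^4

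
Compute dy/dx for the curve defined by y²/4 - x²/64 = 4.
Take d/dx of both sides. Since y is implicitly a function of x, the chain rule attaches a y' = dy/dx factor whenever we differentiate through y.

Set F(x, y) = (left side) − (right side), so the curve is F = 0. Differentiating each term of F:
  d/dx[-x^2/64] = -x/32
  d/dx[y^2/4] = y·y'/2
  d/dx[-4] = 0

Collecting, the y'-free part is the partial derivative in x and the y' coefficient is the partial derivative in y:
  ∂F/∂x = -x/32
  ∂F/∂y = y/2

so d/dx[F(x, y(x))] = ∂F/∂x + (∂F/∂y)·y' = 0. Rearranging,
  dy/dx = -(∂F/∂x)/(∂F/∂y) = -(-x/32)/(y/2) = x/(16y)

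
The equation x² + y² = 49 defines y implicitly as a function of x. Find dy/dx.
Apply d/dx to both sides, remembering that y depends on x. Each occurrence of y therefore brings in a y' = dy/dx via the chain rule.

With F(x, y) equal to the left-hand side minus the right, differentiate F term by term:
  d/dx[x^2] = 2x
  d/dx[y^2] = 2y·y'
  d/dx[-49] = 0
Adding these up, d/dx[F] = 0 becomes
  (2x) + (2y)·y' = 0,
so isolating y',
  dy/dx = -(2x)/(2y) = -x/y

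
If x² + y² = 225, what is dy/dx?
Differentiate both sides with respect to x, treating y as y(x). By the chain rule, any term containing y contributes a factor of y' = dy/dx when we differentiate it.

Move every term to one side and write the relation as F(x, y) = 0. Term by term,
  d/dx[x^2] = 2x
  d/dx[y^2] = 2y·y'
  d/dx[-225] = 0

The pieces without y' make up ∂F/∂x and the coefficient of y' is ∂F/∂y:
  ∂F/∂x = 2x,
  ∂F/∂y = 2y.

Since d/dx[F] = ∂F/∂x + (∂F/∂y)·y' = 0, solve for y':
  (∂F/∂y)·y' = -∂F/∂x
  dy/dx = -(∂F/∂x)/(∂F/∂y) = -(2x)/(2y) = -x/y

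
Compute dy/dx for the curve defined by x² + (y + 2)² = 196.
Take d/dx of both sides. Since y is implicitly a function of x, the chain rule attaches a y' = dy/dx factor whenever we differentiate through y.

Set F(x, y) = (left side) − (right side), so the curve is F = 0. Differentiating each term of F:
  d/dx[x^2] = 2x
  d/dx[(y + 2)^2] = 2·y'(y + 2)
  d/dx[-196] = 0

Collecting, the y'-free part is the partial derivative in x and the y' coefficient is the partial derivative in y:
  ∂F/∂x = 2x
  ∂F/∂y = 2y + 4

so d/dx[F(x, y(x))] = ∂F/∂x + (∂F/∂y)·y' = 0. Rearranging,
  dy/dx = -(∂F/∂x)/(∂F/∂y) = -(2x)/(2y + 4) = -x/(y + 2)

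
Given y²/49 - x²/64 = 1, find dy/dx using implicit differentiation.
Differentiate the relation implicitly: treat y = y(x) and apply the chain rule, so every y-derivative picks up a y' = dy/dx factor.

With everything moved to the left-hand side, differentiate term by term:
  d/dx[-x^2/64] = -x/32
  d/dx[y^2/49] = 2y·y'/49
  d/dx[-1] = 0

Separating the contributions that come from x directly and those that come through y:
  without y':      -x/32
  multiplying y':  2y/49

so (-x/32) + (2y/49)·y' = 0, and therefore
  dy/dx = -(-x/32)/(2y/49) = 49x/(64y)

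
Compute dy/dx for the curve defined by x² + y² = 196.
Differentiate the relation implicitly: treat y = y(x) and apply the chain rule, so every y-derivative picks up a y' = dy/dx factor.

With everything moved to the left-hand side, differentiate term by term:
  d/dx[x^2] = 2x
  d/dx[y^2] = 2y·y'
  d/dx[-196] = 0

Separating the contributions that come from x directly and those that come through y:
  without y':      2x
  multiplying y':  2y

so (2x) + (2y)·y' = 0, and therefore
  dy/dx = -(2x)/(2y) = -x/y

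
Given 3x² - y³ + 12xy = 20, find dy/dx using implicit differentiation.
Apply d/dx to both sides, remembering that y depends on x. Each occurrence of y therefore brings in a y' = dy/dx via the chain rule.

With F(x, y) equal to the left-hand side minus the right, differentiate F term by term:
  d/dx[3x^2] = 6x
  d/dx[12xy] = 12x·y' + 12y
  d/dx[-y^3] = -3y^2·y'
  d/dx[-20] = 0
Adding these up, d/dx[F] = 0 becomes
  (6x + 12y) + (12x - 3y^2)·y' = 0,
so isolating y',
  dy/dx = -(6x + 12y)/(12x - 3y^2) = 2(-x - 2y)/(4x - y^2)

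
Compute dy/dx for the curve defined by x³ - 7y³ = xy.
Differentiate the relation implicitly: treat y = y(x) and apply the chain rule, so every y-derivative picks up a y' = dy/dx factor.

With everything moved to the left-hand side, differentiate term by term:
  d/dx[x^3] = 3x^2
  d/dx[-xy] = -x·y' - y
  d/dx[-7y^3] = -21y^2·y'

Separating the contributions that come from x directly and those that come through y:
  without y':      3x^2 - y
  multiplying y':  -x - 21y^2

so (3x^2 - y) + (-x - 21y^2)·y' = 0, and therefore
  dy/dx = -(3x^2 - y)/(-x - 21y^2) = (3x^2 - y)/(x + 21y^2)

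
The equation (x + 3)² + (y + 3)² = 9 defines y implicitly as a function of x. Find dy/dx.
Take d/dx of both sides. Since y is implicitly a function of x, the chain rule attaches a y' = dy/dx factor whenever we differentiate through y.

Set F(x, y) = (left side) − (right side), so the curve is F = 0. Differentiating each term of F:
  d/dx[(x + 3)^2] = 2x + 6
  d/dx[(y + 3)^2] = 2·y'(y + 3)
  d/dx[-9] = 0

Collecting, the y'-free part is the partial derivative in x and the y' coefficient is the partial derivative in y:
  ∂F/∂x = 2x + 6
  ∂F/∂y = 2y + 6

so d/dx[F(x, y(x))] = ∂F/∂x + (∂F/∂y)·y' = 0. Rearranging,
  dy/dx = -(∂F/∂x)/(∂F/∂y) = -(2x + 6)/(2y + 6) = (-x - 3)/(y + 3)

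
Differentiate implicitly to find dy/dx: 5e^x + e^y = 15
Take d/dx of both sides. Since y is implicitly a function of x, the chain rule attaches a y' = dy/dx factor whenever we differentiate through y.

Set F(x, y) = (left side) − (right side), so the curve is F = 0. Differentiating each term of F:
  d/dx[5e^(x)] = 5e^(x)
  d/dx[e^(y)] = y'·e^(y)
  d/dx[-15] = 0

Collecting, the y'-free part is the partial derivative in x and the y' coefficient is the partial derivative in y:
  ∂F/∂x = 5e^(x)
  ∂F/∂y = e^(y)

so d/dx[F(x, y(x))] = ∂F/∂x + (∂F/∂y)·y' = 0. Rearranging,
  dy/dx = -(∂F/∂x)/(∂F/∂y) = -(5e^(x))/(e^(y)) = -5e^(x - y)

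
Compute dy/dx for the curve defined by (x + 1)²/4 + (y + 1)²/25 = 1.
Differentiate both sides with respect to x, treating y as y(x). By the chain rule, any term containing y contributes a factor of y' = dy/dx when we differentiate it.

Move every term to one side and write the relation as F(x, y) = 0. Term by term,
  d/dx[(x + 1)^2/4] = x/2 + 1/2
  d/dx[(y + 1)^2/25] = 2·y'(y + 1)/25
  d/dx[-1] = 0

The pieces without y' make up ∂F/∂x and the coefficient of y' is ∂F/∂y:
  ∂F/∂x = x/2 + 1/2,
  ∂F/∂y = 2y/25 + 2/25.

Since d/dx[F] = ∂F/∂x + (∂F/∂y)·y' = 0, solve for y':
  (∂F/∂y)·y' = -∂F/∂x
  dy/dx = -(∂F/∂x)/(∂F/∂y) = -(x/2 + 1/2)/(2y/25 + 2/25)
        = -((x + 1)/2)/(2(y + 1)/25) = 25(-x - 1)/(4(y + 1))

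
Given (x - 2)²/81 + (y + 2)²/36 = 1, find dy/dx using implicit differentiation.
Take d/dx of both sides. Since y is implicitly a function of x, the chain rule attaches a y' = dy/dx factor whenever we differentiate through y.

Set F(x, y) = (left side) − (right side), so the curve is F = 0. Differentiating each term of F:
  d/dx[(x - 2)^2/81] = 2x/81 - 4/81
  d/dx[(y + 2)^2/36] = y'(y + 2)/18
  d/dx[-1] = 0

Collecting, the y'-free part is the partial derivative in x and the y' coefficient is the partial derivative in y:
  ∂F/∂x = 2x/81 - 4/81
  ∂F/∂y = y/18 + 1/9

so d/dx[F(x, y(x))] = ∂F/∂x + (∂F/∂y)·y' = 0. Rearranging,
  dy/dx = -(∂F/∂x)/(∂F/∂y) = -(2x/81 - 4/81)/(y/18 + 1/9)
        = -(2(x - 2)/81)/((y + 2)/18) = 4(2 - x)/(9(y + 2))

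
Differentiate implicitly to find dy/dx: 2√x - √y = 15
Differentiate the relation implicitly: treat y = y(x) and apply the chain rule, so every y-derivative picks up a y' = dy/dx factor.

With everything moved to the left-hand side, differentiate term by term:
  d/dx[2√(x)] = 1/√(x)
  d/dx[-√(y)] = -y'/(2√(y))
  d/dx[-15] = 0

Separating the contributions that come from x directly and those that come through y:
  without y':      1/√(x)
  multiplying y':  -1/(2√(y))

so (1/√(x)) + (-1/(2√(y)))·y' = 0, and therefore
  dy/dx = -(1/√(x))/(-1/(2√(y))) = 2√(y)/√(x)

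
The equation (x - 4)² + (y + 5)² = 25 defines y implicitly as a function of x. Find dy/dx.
Differentiate both sides with respect to x, treating y as y(x). By the chain rule, any term containing y contributes a factor of y' = dy/dx when we differentiate it.

Move every term to one side and write the relation as F(x, y) = 0. Term by term,
  d/dx[(x - 4)^2] = 2x - 8
  d/dx[(y + 5)^2] = 2·y'(y + 5)
  d/dx[-25] = 0

The pieces without y' make up ∂F/∂x and the coefficient of y' is ∂F/∂y:
  ∂F/∂x = 2x - 8,
  ∂F/∂y = 2y + 10.

Since d/dx[F] = ∂F/∂x + (∂F/∂y)·y' = 0, solve for y':
  (∂F/∂y)·y' = -∂F/∂x
  dy/dx = -(∂F/∂x)/(∂F/∂y) = -(2x - 8)/(2y + 10) = (4 - x)/(y + 5)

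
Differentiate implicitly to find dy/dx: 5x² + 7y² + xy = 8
Take d/dx of both sides. Since y is implicitly a function of x, the chain rule attaches a y' = dy/dx factor whenever we differentiate through y.

Set F(x, y) = (left side) − (right side), so the curve is F = 0. Differentiating each term of F:
  d/dx[5x^2] = 10x
  d/dx[xy] = x·y' + y
  d/dx[7y^2] = 14y·y'
  d/dx[-8] = 0

Collecting, the y'-free part is the partial derivative in x and the y' coefficient is the partial derivative in y:
  ∂F/∂x = 10x + y
  ∂F/∂y = x + 14y

so d/dx[F(x, y(x))] = ∂F/∂x + (∂F/∂y)·y' = 0. Rearranging,
  dy/dx = -(∂F/∂x)/(∂F/∂y) = -(10x + y)/(x + 14y) = (-10x - y)/(x + 14y)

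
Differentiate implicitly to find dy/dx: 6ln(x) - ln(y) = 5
Differentiate both sides with respect to x, treating y as y(x). By the chain rule, any term containing y contributes a factor of y' = dy/dx when we differentiate it.

Move every term to one side and write the relation as F(x, y) = 0. Term by term,
  d/dx[6ln(x)] = 6/x
  d/dx[-ln(y)] = -y'/y
  d/dx[-5] = 0

The pieces without y' make up ∂F/∂x and the coefficient of y' is ∂F/∂y:
  ∂F/∂x = 6/x,
  ∂F/∂y = -1/y.

Since d/dx[F] = ∂F/∂x + (∂F/∂y)·y' = 0, solve for y':
  (∂F/∂y)·y' = -∂F/∂x
  dy/dx = -(∂F/∂x)/(∂F/∂y) = -(6/x)/(-1/y) = 6y/x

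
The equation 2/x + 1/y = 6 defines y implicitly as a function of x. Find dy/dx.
Differentiate the relation implicitly: treat y = y(x) and apply the chain rule, so every y-derivative picks up a y' = dy/dx factor.

With everything moved to the left-hand side, differentiate term by term:
  d/dx[1/y] = -y'/y^2
  d/dx[2/x] = -2/x^2
  d/dx[-6] = 0

Separating the contributions that come from x directly and those that come through y:
  without y':      -2/x^2
  multiplying y':  -1/y^2

so (-2/x^2) + (-1/y^2)·y' = 0, and therefore
  dy/dx = -(-2/x^2)/(-1/y^2) = -2y^2/x^2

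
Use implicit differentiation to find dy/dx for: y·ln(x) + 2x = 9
Take d/dx of both sides. Since y is implicitly a function of x, the chain rule attaches a y' = dy/dx factor whenever we differentiate through y.

Set F(x, y) = (left side) − (right side), so the curve is F = 0. Differentiating each term of F:
  d/dx[2x] = 2
  d/dx[y·ln(x)] = y'·ln(x) + y/x
  d/dx[-9] = 0

Collecting, the y'-free part is the partial derivative in x and the y' coefficient is the partial derivative in y:
  ∂F/∂x = 2 + y/x
  ∂F/∂y = ln(x)

so d/dx[F(x, y(x))] = ∂F/∂x + (∂F/∂y)·y' = 0. Rearranging,
  dy/dx = -(∂F/∂x)/(∂F/∂y) = -(2 + y/x)/(ln(x))
        = -((2x + y)/x)/(ln(x)) = (-2x - y)/(x·ln(x))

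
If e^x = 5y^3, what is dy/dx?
Differentiate the relation implicitly: treat y = y(x) and apply the chain rule, so every y-derivative picks up a y' = dy/dx factor.

With everything moved to the left-hand side, differentiate term by term:
  d/dx[-5y^3] = -15y^2·y'
  d/dx[e^(x)] = e^(x)

Separating the contributions that come from x directly and those that come through y:
  without y':      e^(x)
  multiplying y':  -15y^2

so (e^(x)) + (-15y^2)·y' = 0, and therefore
  dy/dx = -(e^(x))/(-15y^2) = e^(x)/(15y^2)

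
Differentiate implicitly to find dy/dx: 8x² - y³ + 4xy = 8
Differentiate both sides with respect to x, treating y as y(x). By the chain rule, any term containing y contributes a factor of y' = dy/dx when we differentiate it.

Move every term to one side and write the relation as F(x, y) = 0. Term by term,
  d/dx[8x^2] = 16x
  d/dx[4xy] = 4x·y' + 4y
  d/dx[-y^3] = -3y^2·y'
  d/dx[-8] = 0

The pieces without y' make up ∂F/∂x and the coefficient of y' is ∂F/∂y:
  ∂F/∂x = 16x + 4y,
  ∂F/∂y = 4x - 3y^2.

Since d/dx[F] = ∂F/∂x + (∂F/∂y)·y' = 0, solve for y':
  (∂F/∂y)·y' = -∂F/∂x
  dy/dx = -(∂F/∂x)/(∂F/∂y) = -(16x + 4y)/(4x - 3y^2) = 4(-4x - y)/(4x - 3y^2)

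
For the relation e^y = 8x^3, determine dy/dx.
Differentiate the relation implicitly: treat y = y(x) and apply the chain rule, so every y-derivative picks up a y' = dy/dx factor.

With everything moved to the left-hand side, differentiate term by term:
  d/dx[-8x^3] = -24x^2
  d/dx[e^(y)] = y'·e^(y)

Separating the contributions that come from x directly and those that come through y:
  without y':      -24x^2
  multiplying y':  e^(y)

so (-24x^2) + (e^(y))·y' = 0, and therefore
  dy/dx = -(-24x^2)/(e^(y)) = 24x^2e^(-y)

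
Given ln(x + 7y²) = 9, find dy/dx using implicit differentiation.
Take d/dx of both sides. Since y is implicitly a function of x, the chain rule attaches a y' = dy/dx factor whenever we differentiate through y.

Set F(x, y) = (left side) − (right side), so the curve is F = 0. Differentiating each term of F:
  d/dx[ln(x + 7y^2)] = (14y·y' + 1)/(x + 7y^2)
  d/dx[-9] = 0

Collecting, the y'-free part is the partial derivative in x and the y' coefficient is the partial derivative in y:
  ∂F/∂x = 1/(x + 7y^2)
  ∂F/∂y = 14y/(x + 7y^2)

so d/dx[F(x, y(x))] = ∂F/∂x + (∂F/∂y)·y' = 0. Rearranging,
  dy/dx = -(∂F/∂x)/(∂F/∂y) = -(1/(x + 7y^2))/(14y/(x + 7y^2)) = -1/(14y)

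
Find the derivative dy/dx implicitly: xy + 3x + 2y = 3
Take d/dx of both sides. Since y is implicitly a function of x, the chain rule attaches a y' = dy/dx factor whenever we differentiate through y.

Set F(x, y) = (left side) − (right side), so the curve is F = 0. Differentiating each term of F:
  d/dx[xy] = x·y' + y
  d/dx[3x] = 3
  d/dx[2y] = 2·y'
  d/dx[-3] = 0

Collecting, the y'-free part is the partial derivative in x and the y' coefficient is the partial derivative in y:
  ∂F/∂x = y + 3
  ∂F/∂y = x + 2

so d/dx[F(x, y(x))] = ∂F/∂x + (∂F/∂y)·y' = 0. Rearranging,
  dy/dx = -(∂F/∂x)/(∂F/∂y) = -(y + 3)/(x + 2) = (-y - 3)/(x + 2)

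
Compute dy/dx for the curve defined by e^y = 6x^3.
Differentiate the relation implicitly: treat y = y(x) and apply the chain rule, so every y-derivative picks up a y' = dy/dx factor.

With everything moved to the left-hand side, differentiate term by term:
  d/dx[-6x^3] = -18x^2
  d/dx[e^(y)] = y'·e^(y)

Separating the contributions that come from x directly and those that come through y:
  without y':      -18x^2
  multiplying y':  e^(y)

so (-18x^2) + (e^(y))·y' = 0, and therefore
  dy/dx = -(-18x^2)/(e^(y)) = 18x^2e^(-y)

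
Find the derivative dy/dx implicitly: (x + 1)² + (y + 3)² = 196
Differentiate the relation implicitly: treat y = y(x) and apply the chain rule, so every y-derivative picks up a y' = dy/dx factor.

With everything moved to the left-hand side, differentiate term by term:
  d/dx[(x + 1)^2] = 2x + 2
  d/dx[(y + 3)^2] = 2·y'(y + 3)
  d/dx[-196] = 0

Separating the contributions that come from x directly and those that come through y:
  without y':      2x + 2
  multiplying y':  2y + 6

so (2x + 2) + (2y + 6)·y' = 0, and therefore
  dy/dx = -(2x + 2)/(2y + 6) = (-x - 1)/(y + 3)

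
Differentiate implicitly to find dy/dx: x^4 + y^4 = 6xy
Differentiate the relation implicitly: treat y = y(x) and apply the chain rule, so every y-derivative picks up a y' = dy/dx factor.

With everything moved to the left-hand side, differentiate term by term:
  d/dx[x^4] = 4x^3
  d/dx[-6xy] = -6x·y' - 6y
  d/dx[y^4] = 4y^3·y'

Separating the contributions that come from x directly and those that come through y:
  without y':      4x^3 - 6y
  multiplying y':  -6x + 4y^3

so (4x^3 - 6y) + (-6x + 4y^3)·y' = 0, and therefore
  dy/dx = -(4x^3 - 6y)/(-6x + 4y^3) = (2x^3 - 3y)/(3x - 2y^3)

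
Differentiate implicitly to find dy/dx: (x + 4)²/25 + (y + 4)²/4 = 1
Apply d/dx to both sides, remembering that y depends on x. Each occurrence of y therefore brings in a y' = dy/dx via the chain rule.

With F(x, y) equal to the left-hand side minus the right, differentiate F term by term:
  d/dx[(x + 4)^2/25] = 2x/25 + 8/25
  d/dx[(y + 4)^2/4] = y'(y + 4)/2
  d/dx[-1] = 0
Adding these up, d/dx[F] = 0 becomes
  (2x/25 + 8/25) + (y/2 + 2)·y' = 0,
so isolating y',
  dy/dx = -(2x/25 + 8/25)/(y/2 + 2)
        = -(2(x + 4)/25)/((y + 4)/2) = 4(-x - 4)/(25(y + 4))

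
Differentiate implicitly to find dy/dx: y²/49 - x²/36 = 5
Differentiate the relation implicitly: treat y = y(x) and apply the chain rule, so every y-derivative picks up a y' = dy/dx factor.

With everything moved to the left-hand side, differentiate term by term:
  d/dx[-x^2/36] = -x/18
  d/dx[y^2/49] = 2y·y'/49
  d/dx[-5] = 0

Separating the contributions that come from x directly and those that come through y:
  without y':      -x/18
  multiplying y':  2y/49

so (-x/18) + (2y/49)·y' = 0, and therefore
  dy/dx = -(-x/18)/(2y/49) = 49x/(36y)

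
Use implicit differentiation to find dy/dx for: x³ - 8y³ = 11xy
Take d/dx of both sides. Since y is implicitly a function of x, the chain rule attaches a y' = dy/dx factor whenever we differentiate through y.

Set F(x, y) = (left side) − (right side), so the curve is F = 0. Differentiating each term of F:
  d/dx[x^3] = 3x^2
  d/dx[-11xy] = -11x·y' - 11y
  d/dx[-8y^3] = -24y^2·y'

Collecting, the y'-free part is the partial derivative in x and the y' coefficient is the partial derivative in y:
  ∂F/∂x = 3x^2 - 11y
  ∂F/∂y = -11x - 24y^2

so d/dx[F(x, y(x))] = ∂F/∂x + (∂F/∂y)·y' = 0. Rearranging,
  dy/dx = -(∂F/∂x)/(∂F/∂y) = -(3x^2 - 11y)/(-11x - 24y^2) = (3x^2 - 11y)/(11x + 24y^2)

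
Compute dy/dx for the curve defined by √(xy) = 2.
Differentiate both sides with respect to x, treating y as y(x). By the chain rule, any term containing y contributes a factor of y' = dy/dx when we differentiate it.

Move every term to one side and write the relation as F(x, y) = 0. Term by term,
  d/dx[√(xy)] = √(xy)(x·y'/2 + y/2)/(xy)
  d/dx[-2] = 0

The pieces without y' make up ∂F/∂x and the coefficient of y' is ∂F/∂y:
  ∂F/∂x = √(xy)/(2x),
  ∂F/∂y = √(xy)/(2y).

Since d/dx[F] = ∂F/∂x + (∂F/∂y)·y' = 0, solve for y':
  (∂F/∂y)·y' = -∂F/∂x
  dy/dx = -(∂F/∂x)/(∂F/∂y) = -(√(xy)/(2x))/(√(xy)/(2y)) = -y/x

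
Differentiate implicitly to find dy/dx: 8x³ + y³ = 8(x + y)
Apply d/dx to both sides, remembering that y depends on x. Each occurrence of y therefore brings in a y' = dy/dx via the chain rule.

With F(x, y) equal to the left-hand side minus the right, differentiate F term by term:
  d/dx[8x^3] = 24x^2
  d/dx[-8x] = -8
  d/dx[y^3] = 3y^2·y'
  d/dx[-8y] = -8·y'
Adding these up, d/dx[F] = 0 becomes
  (24x^2 - 8) + (3y^2 - 8)·y' = 0,
so isolating y',
  dy/dx = -(24x^2 - 8)/(3y^2 - 8) = 8(1 - 3x^2)/(3y^2 - 8)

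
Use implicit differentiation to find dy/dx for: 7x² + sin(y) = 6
Take d/dx of both sides. Since y is implicitly a function of x, the chain rule attaches a y' = dy/dx factor whenever we differentiate through y.

Set F(x, y) = (left side) − (right side), so the curve is F = 0. Differentiating each term of F:
  d/dx[7x^2] = 14x
  d/dx[sin(y)] = y'·cos(y)
  d/dx[-6] = 0

Collecting, the y'-free part is the partial derivative in x and the y' coefficient is the partial derivative in y:
  ∂F/∂x = 14x
  ∂F/∂y = cos(y)

so d/dx[F(x, y(x))] = ∂F/∂x + (∂F/∂y)·y' = 0. Rearranging,
  dy/dx = -(∂F/∂x)/(∂F/∂y) = -(14x)/(cos(y)) = -14x/cos(y)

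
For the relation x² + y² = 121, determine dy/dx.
Take d/dx of both sides. Since y is implicitly a function of x, the chain rule attaches a y' = dy/dx factor whenever we differentiate through y.

Set F(x, y) = (left side) − (right side), so the curve is F = 0. Differentiating each term of F:
  d/dx[x^2] = 2x
  d/dx[y^2] = 2y·y'
  d/dx[-121] = 0

Collecting, the y'-free part is the partial derivative in x and the y' coefficient is the partial derivative in y:
  ∂F/∂x = 2x
  ∂F/∂y = 2y

so d/dx[F(x, y(x))] = ∂F/∂x + (∂F/∂y)·y' = 0. Rearranging,
  dy/dx = -(∂F/∂x)/(∂F/∂y) = -(2x)/(2y) = -x/y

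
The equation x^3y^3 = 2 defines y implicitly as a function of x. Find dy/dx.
Differentiate both sides with respect to x, treating y as y(x). By the chain rule, any term containing y contributes a factor of y' = dy/dx when we differentiate it.

Move every term to one side and write the relation as F(x, y) = 0. Term by term,
  d/dx[x^3y^3] = 3x^3y^2·y' + 3x^2y^3
  d/dx[-2] = 0

The pieces without y' make up ∂F/∂x and the coefficient of y' is ∂F/∂y:
  ∂F/∂x = 3x^2y^3,
  ∂F/∂y = 3x^3y^2.

Since d/dx[F] = ∂F/∂x + (∂F/∂y)·y' = 0, solve for y':
  (∂F/∂y)·y' = -∂F/∂x
  dy/dx = -(∂F/∂x)/(∂F/∂y) = -(3x^2y^3)/(3x^3y^2) = -y/x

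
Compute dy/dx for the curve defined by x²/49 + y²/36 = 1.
Differentiate both sides with respect to x, treating y as y(x). By the chain rule, any term containing y contributes a factor of y' = dy/dx when we differentiate it.

Move every term to one side and write the relation as F(x, y) = 0. Term by term,
  d/dx[x^2/49] = 2x/49
  d/dx[y^2/36] = y·y'/18
  d/dx[-1] = 0

The pieces without y' make up ∂F/∂x and the coefficient of y' is ∂F/∂y:
  ∂F/∂x = 2x/49,
  ∂F/∂y = y/18.

Since d/dx[F] = ∂F/∂x + (∂F/∂y)·y' = 0, solve for y':
  (∂F/∂y)·y' = -∂F/∂x
  dy/dx = -(∂F/∂x)/(∂F/∂y) = -(2x/49)/(y/18) = -36x/(49y)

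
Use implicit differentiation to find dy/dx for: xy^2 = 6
Apply d/dx to both sides, remembering that y depends on x. Each occurrence of y therefore brings in a y' = dy/dx via the chain rule.

With F(x, y) equal to the left-hand side minus the right, differentiate F term by term:
  d/dx[xy^2] = 2xy·y' + y^2
  d/dx[-6] = 0
Adding these up, d/dx[F] = 0 becomes
  (y^2) + (2xy)·y' = 0,
so isolating y',
  dy/dx = -(y^2)/(2xy) = -y/(2x)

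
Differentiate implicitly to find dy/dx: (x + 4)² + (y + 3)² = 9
Apply d/dx to both sides, remembering that y depends on x. Each occurrence of y therefore brings in a y' = dy/dx via the chain rule.

With F(x, y) equal to the left-hand side minus the right, differentiate F term by term:
  d/dx[(x + 4)^2] = 2x + 8
  d/dx[(y + 3)^2] = 2·y'(y + 3)
  d/dx[-9] = 0
Adding these up, d/dx[F] = 0 becomes
  (2x + 8) + (2y + 6)·y' = 0,
so isolating y',
  dy/dx = -(2x + 8)/(2y + 6) = (-x - 4)/(y + 3)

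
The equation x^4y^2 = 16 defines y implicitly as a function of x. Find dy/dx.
Apply d/dx to both sides, remembering that y depends on x. Each occurrence of y therefore brings in a y' = dy/dx via the chain rule.

With F(x, y) equal to the left-hand side minus the right, differentiate F term by term:
  d/dx[x^4y^2] = 2x^4y·y' + 4x^3y^2
  d/dx[-16] = 0
Adding these up, d/dx[F] = 0 becomes
  (4x^3y^2) + (2x^4y)·y' = 0,
so isolating y',
  dy/dx = -(4x^3y^2)/(2x^4y) = -2y/x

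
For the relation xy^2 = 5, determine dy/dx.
Differentiate both sides with respect to x, treating y as y(x). By the chain rule, any term containing y contributes a factor of y' = dy/dx when we differentiate it.

Move every term to one side and write the relation as F(x, y) = 0. Term by term,
  d/dx[xy^2] = 2xy·y' + y^2
  d/dx[-5] = 0

The pieces without y' make up ∂F/∂x and the coefficient of y' is ∂F/∂y:
  ∂F/∂x = y^2,
  ∂F/∂y = 2xy.

Since d/dx[F] = ∂F/∂x + (∂F/∂y)·y' = 0, solve for y':
  (∂F/∂y)·y' = -∂F/∂x
  dy/dx = -(∂F/∂x)/(∂F/∂y) = -(y^2)/(2xy) = -y/(2x)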